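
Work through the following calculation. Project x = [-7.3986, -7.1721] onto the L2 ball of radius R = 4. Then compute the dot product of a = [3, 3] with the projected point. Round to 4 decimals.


Step 1: Compute ||x|| (intermediates to 6 decimals).
||x|| = sqrt((-7.3986)^2 + (-7.1721)^2) = 10.304286
Step 2: Project.
Since ||x|| > R, scale = R/||x|| = 4/10.304286 = 0.388188, proj(x) = scale * x
proj(x) = [-2.872048, -2.784123]
Step 3: Dot product.
a^T * proj(x) = 3*(-2.872048) + 3*(-2.784123) = -16.9685


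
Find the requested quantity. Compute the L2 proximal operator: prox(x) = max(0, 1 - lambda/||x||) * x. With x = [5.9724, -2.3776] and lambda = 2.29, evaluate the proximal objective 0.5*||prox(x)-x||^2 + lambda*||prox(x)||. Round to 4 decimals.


Step 1: Compute ||x||.
||x|| = 6.4283
Step 2: Compute scaling factor.
scale = max(0, 1 - 2.29/6.4283) = 0.6438
Step 3: prox(x) = [3.8448, -1.5306]
||prox(x)|| = 4.1383
Step 4: Proximal objective.
0.5*||prox-x||^2 = 2.6221
lambda*||prox|| = 9.4767
Total = 12.0987


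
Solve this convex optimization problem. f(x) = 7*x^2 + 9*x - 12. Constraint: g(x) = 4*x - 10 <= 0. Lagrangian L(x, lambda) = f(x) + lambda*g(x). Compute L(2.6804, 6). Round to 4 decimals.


Step 1: Evaluate f(x).
f(2.6804) = 7*2.6804^2 + 9*2.6804 - 12 = 62.4154
Step 2: Evaluate g(x).
g(2.6804) = 4*2.6804 - 10 = 0.7216
Step 3: Compute Lagrangian.
L = 62.4154 + 6*0.7216 = 66.745


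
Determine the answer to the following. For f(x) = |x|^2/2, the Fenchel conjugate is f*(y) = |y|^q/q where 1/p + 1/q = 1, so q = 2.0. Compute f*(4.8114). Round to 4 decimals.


The conjugate exponent q satisfies 1/p + 1/q = 1.
p = 2, so q = 2/(2 - 1) = 2.0
|y|^q = 4.8114^2.0 = 23.1496
f*(4.8114) = 23.1496 / 2.0 = 11.5748


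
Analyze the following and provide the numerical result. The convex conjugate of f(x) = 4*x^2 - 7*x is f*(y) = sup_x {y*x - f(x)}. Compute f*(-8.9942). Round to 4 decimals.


f*(y) = sup_x {y*x - a*x^2 - b*x} = sup_x {(y-b)*x - a*x^2}
FOC: (y - b) - 2a*x = 0 => x* = (y - b)/(2a)
x* = (-8.9942 + 7)/(2*4) = -0.2493
f*(-8.9942) = (y-b)^2/(4a) = (-8.9942 + 7)^2/(4*4)
= 3.9768/16 = 0.2486


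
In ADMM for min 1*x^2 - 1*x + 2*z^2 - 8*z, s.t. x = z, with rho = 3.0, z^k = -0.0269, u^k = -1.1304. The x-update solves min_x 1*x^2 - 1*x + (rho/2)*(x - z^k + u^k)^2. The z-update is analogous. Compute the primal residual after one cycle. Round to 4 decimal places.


ADMM iteration with rho = 3.0, z^k = -0.0269, u^k = -1.1304
Step 1: x-update.
Minimize 1*x^2 - 1*x + (3.0/2)*(x + 0.0269 - 1.1304)^2
FOC: (2*1 + 3.0)*x = 1 + 3.0*(-0.0269 + 1.1304)
x^{k+1} = 0.8621
Step 2: z-update.
Minimize 2*z^2 - 8*z + (3.0/2)*(0.8621 - z - 1.1304)^2
FOC: (2*2 + 3.0)*z = 8 + 3.0*(0.8621 - 1.1304)
z^{k+1} = 1.0279
Step 3: u-update.
u^{k+1} = -1.1304 + 0.8621 - 1.0279 = -1.2962
Step 4: Primal residual = |0.8621 - 1.0279| = 0.1658


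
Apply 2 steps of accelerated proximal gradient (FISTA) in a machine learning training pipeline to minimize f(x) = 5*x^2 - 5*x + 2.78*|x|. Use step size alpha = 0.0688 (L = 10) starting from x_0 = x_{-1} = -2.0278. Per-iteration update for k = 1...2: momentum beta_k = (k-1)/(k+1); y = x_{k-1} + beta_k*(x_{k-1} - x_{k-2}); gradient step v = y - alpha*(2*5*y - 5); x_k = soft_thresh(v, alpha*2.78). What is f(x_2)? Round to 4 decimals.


FISTA on f(x) = 5*x^2 - 5*x + 2.78*|x|
L = 10, alpha = 0.0688
Iteration 1: beta = 0.0, y = -2.0278 + 0.0*(-2.0278 + 2.0278) = -2.0278
  grad(y) = -25.278, v = y - alpha*grad = -0.2887
  prox(v) = soft_thresh(-0.2887, 0.1913) = -0.0974
Iteration 2: beta = 0.3333, y = -0.0974 + 0.3333*(-0.0974 + 2.0278) = 0.5461
  grad(y) = 0.4605, v = y - alpha*grad = 0.5144
  prox(v) = soft_thresh(0.5144, 0.1913) = 0.3231
f(x_2) = 5*0.3231^2 - 5*0.3231 + 2.78*|0.3231| = -0.1953


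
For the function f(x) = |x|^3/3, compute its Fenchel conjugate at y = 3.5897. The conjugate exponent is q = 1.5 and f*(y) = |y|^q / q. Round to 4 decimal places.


The conjugate exponent q satisfies 1/p + 1/q = 1.
p = 3, so q = 3/(3 - 1) = 1.5
|y|^q = 3.5897^1.5 = 6.8012
f*(3.5897) = 6.8012 / 1.5 = 4.5342


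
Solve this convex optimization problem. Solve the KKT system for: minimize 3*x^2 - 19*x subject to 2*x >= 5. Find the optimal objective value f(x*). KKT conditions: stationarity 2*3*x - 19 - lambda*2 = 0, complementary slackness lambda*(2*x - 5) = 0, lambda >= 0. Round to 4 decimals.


Step 1: Try lambda = 0 (constraint inactive).
Stationarity: 2*3*x - 19 = 0
x* = 19/(2*3) = 19/6 = 3.1667 (rounded; the exact value 19/6 is used below)
Check constraint: 2*3.1667 = 6.3334 >= 5 -- satisfied.
Step 2: Compute optimal value.
f(x*) = 3*(19/6)^2 - 19*(19/6) = -30.0833


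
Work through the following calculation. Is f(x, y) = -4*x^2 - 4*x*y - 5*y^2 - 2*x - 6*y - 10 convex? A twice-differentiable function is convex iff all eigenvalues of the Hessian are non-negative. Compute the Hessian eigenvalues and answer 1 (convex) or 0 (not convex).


The Hessian of f(x,y) = -4*x^2 - 4*x*y - 5*y^2 - 2*x - 6*y - 10 is:
H = [[-8, -4], [-4, -10]]
Trace = -8 - 10 = -18
Determinant = -8*-10 - (-4)^2 = 64
Discriminant = (-18)^2 - 4*64 = 68.0
Eigenvalues: lambda_1 = -13.1231, lambda_2 = -4.8769
The function is not convex.

0


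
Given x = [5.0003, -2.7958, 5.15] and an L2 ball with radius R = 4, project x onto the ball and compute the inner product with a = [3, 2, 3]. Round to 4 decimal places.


Step 1: Compute ||x|| (intermediates to 6 decimals).
||x|| = sqrt(5.0003^2 + (-2.7958)^2 + 5.15^2) = 7.703376
Step 2: Project.
Since ||x|| > R, scale = R/||x|| = 4/7.703376 = 0.519253, proj(x) = scale * x
proj(x) = [2.596421, -1.451728, 2.674153]
Step 3: Dot product.
a^T * proj(x) = 3*2.596421 + 2*(-1.451728) + 3*2.674153 = 12.9083


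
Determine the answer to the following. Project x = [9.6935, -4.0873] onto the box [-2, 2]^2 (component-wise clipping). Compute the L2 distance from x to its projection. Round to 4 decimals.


Project each component onto [-2, 2].
clip(9.6935) = 2.0, clip(-4.0873) = -2.0
Projection = [2.0, -2.0]
Squared diffs: [59.1899, 4.3568]
Distance = sqrt(63.5467) = 7.9716


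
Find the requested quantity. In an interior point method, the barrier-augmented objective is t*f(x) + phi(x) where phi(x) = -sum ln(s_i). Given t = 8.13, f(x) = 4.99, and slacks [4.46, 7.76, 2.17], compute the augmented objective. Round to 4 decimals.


Step 1: Compute log-barrier.
ln values: [1.4951, 2.049, 0.7747]
phi = -(1.4951 + 2.049 + 0.7747) = -4.3189
Step 2: Compute augmented objective.
t*f(x) = 8.13*4.99 = 40.5687
Total = 40.5687 - 4.3189 = 36.2498


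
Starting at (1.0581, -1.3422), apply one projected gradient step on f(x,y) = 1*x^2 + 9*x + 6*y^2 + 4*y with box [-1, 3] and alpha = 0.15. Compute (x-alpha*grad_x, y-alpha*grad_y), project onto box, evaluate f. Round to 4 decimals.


Step 1: Compute gradient at (1.0581, -1.3422).
grad_x = 2*1*1.0581 + 9 = 11.1162
grad_y = 2*6*-1.3422 + 4 = -12.1064
Step 2: Gradient step.
x_raw = 1.0581 - 0.15*11.1162 = -0.6093
y_raw = -1.3422 - 0.15*-12.1064 = 0.4738
Step 3: Project onto [-1, 3].
x_proj = clip(-0.6093) = -0.6093
y_proj = clip(0.4738) = 0.4738
Step 4: Evaluate f.
f(-0.6093, 0.4738) = -1.871


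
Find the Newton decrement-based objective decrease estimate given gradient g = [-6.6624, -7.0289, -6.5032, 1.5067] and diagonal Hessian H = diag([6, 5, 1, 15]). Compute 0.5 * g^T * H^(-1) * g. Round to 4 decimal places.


Step 1: H is diagonal, so H^(-1) * g = [-1.1104, -1.4058, -6.5032, 0.1004].
Step 2: g^T H^(-1) g = sum_i g_i^2 / H_ii
  = (-6.6624)^2/6 + (-7.0289)^2/5 + (-6.5032)^2/1 + (1.5067)^2/15
  = 7.3979 + 9.8811 + 42.2916 + 0.1513 = 59.722
Step 3: Objective decrease = 0.5 * g^T H^(-1) g = 29.861


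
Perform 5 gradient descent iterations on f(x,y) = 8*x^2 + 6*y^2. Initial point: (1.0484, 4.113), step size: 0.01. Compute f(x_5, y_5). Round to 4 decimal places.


Gradient descent on f(x,y) = 8*x^2 + 6*y^2.
Starting point: (1.0484, 4.113), alpha = 0.01
Step 1: grad_x = 2*8*1.0484 = 16.7744, grad_y = 2*6*4.113 = 49.356
  x_1 = 1.0484 - 0.01*16.7744 = 0.8807
  y_1 = 4.113 - 0.01*49.356 = 3.6194
Step 2: grad_x = 2*8*0.8807 = 14.0905, grad_y = 2*6*3.6194 = 43.4333
  x_2 = 0.8807 - 0.01*14.0905 = 0.7398
  y_2 = 3.6194 - 0.01*43.4333 = 3.1851
Step 3: grad_x = 2*8*0.7398 = 11.836, grad_y = 2*6*3.1851 = 38.2213
  x_3 = 0.7398 - 0.01*11.836 = 0.6214
  y_3 = 3.1851 - 0.01*38.2213 = 2.8029
Step 4: grad_x = 2*8*0.6214 = 9.9423, grad_y = 2*6*2.8029 = 33.6347
  x_4 = 0.6214 - 0.01*9.9423 = 0.522
  y_4 = 2.8029 - 0.01*33.6347 = 2.4665
Step 5: grad_x = 2*8*0.522 = 8.3515, grad_y = 2*6*2.4665 = 29.5986
  x_5 = 0.522 - 0.01*8.3515 = 0.4385
  y_5 = 2.4665 - 0.01*29.5986 = 2.1706
f(0.4385, 2.1706) = 8*0.4385^2 + 6*2.1706^2 = 29.806


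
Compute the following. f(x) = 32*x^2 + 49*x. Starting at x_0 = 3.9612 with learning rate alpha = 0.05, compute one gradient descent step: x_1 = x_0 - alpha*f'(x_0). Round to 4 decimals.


We compute the gradient at x_0 and apply the update.
f'(x) = 64*x + 49
f'(3.9612) = 64*3.9612 + 49 = 302.5168
x_1 = 3.9612 - 0.05*302.5168 = -11.1646


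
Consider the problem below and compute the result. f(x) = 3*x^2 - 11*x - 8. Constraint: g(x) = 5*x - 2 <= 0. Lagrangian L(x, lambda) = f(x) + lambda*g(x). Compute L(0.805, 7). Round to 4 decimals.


Step 1: Evaluate f(x).
f(0.805) = 3*0.805^2 - 11*0.805 - 8 = -14.9109
Step 2: Evaluate g(x).
g(0.805) = 5*0.805 - 2 = 2.025
Step 3: Compute Lagrangian.
L = -14.9109 + 7*2.025 = -0.7359


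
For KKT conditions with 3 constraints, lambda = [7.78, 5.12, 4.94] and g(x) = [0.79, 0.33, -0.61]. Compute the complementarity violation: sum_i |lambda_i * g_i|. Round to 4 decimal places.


KKT complementary slackness check:
lambda_1 * g_1 = 7.78 * 0.79 = 6.1462
lambda_2 * g_2 = 5.12 * 0.33 = 1.6896
lambda_3 * g_3 = 4.94 * -0.61 = -3.0134
Total violation = 6.1462 + 1.6896 + 3.0134 = 10.8492


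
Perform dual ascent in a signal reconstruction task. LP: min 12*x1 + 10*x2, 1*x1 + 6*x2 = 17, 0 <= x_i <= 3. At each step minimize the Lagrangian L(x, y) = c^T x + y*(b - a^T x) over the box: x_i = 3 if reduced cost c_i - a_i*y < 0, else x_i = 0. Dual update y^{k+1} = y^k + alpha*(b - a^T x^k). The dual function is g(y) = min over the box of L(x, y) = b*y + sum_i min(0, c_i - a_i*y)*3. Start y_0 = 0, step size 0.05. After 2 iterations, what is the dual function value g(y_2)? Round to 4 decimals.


Dual ascent for LP: min 12*x1 + 10*x2, 1*x1 + 6*x2 = 17, 0 <= x_i <= 3
Step 1: y^k = 0.0, reduced costs: (12.0, 10.0)
  x^k = (0.0, 0.0), subgradient = b - a^T x = 17.0
  y^{k+1} = 0.0 + 0.05*17.0 = 0.85
Step 2: y^k = 0.85, reduced costs: (11.15, 4.9)
  x^k = (0.0, 0.0), subgradient = b - a^T x = 17.0
  y^{k+1} = 0.85 + 0.05*17.0 = 1.7
Dual objective at y_2 = 1.7: reduced costs (10.3, -0.2), box minimizer x = (0.0, 3.0)
g(y_2) = b*y + (c1 - a1*y)*x1 + (c2 - a2*y)*x2 = 17*1.7 + 10.3*0.0 + (-0.2)*3.0 = 28.9 + 0.0 - 0.6 = 28.3


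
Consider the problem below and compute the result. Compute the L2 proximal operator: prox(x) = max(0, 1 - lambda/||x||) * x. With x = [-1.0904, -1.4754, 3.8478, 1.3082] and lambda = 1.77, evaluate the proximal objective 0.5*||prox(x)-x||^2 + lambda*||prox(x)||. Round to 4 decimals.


Step 1: Compute ||x||.
||x|| = 4.459
Step 2: Compute scaling factor.
scale = max(0, 1 - 1.77/4.459) = 0.6031
Step 3: prox(x) = [-0.6576, -0.8897, 2.3204, 0.7889]
||prox(x)|| = 2.689
Step 4: Proximal objective.
0.5*||prox-x||^2 = 1.5665
lambda*||prox|| = 4.7595
Total = 6.326


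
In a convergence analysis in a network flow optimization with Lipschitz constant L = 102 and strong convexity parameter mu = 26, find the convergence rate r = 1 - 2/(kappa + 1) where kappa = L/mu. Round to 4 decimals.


Step 1: Compute the condition number.
kappa = L/mu = 102/26 = 3.9231
Step 2: Compute the convergence rate.
r = 1 - 2/(kappa + 1) = 1 - 2*mu/(L + mu) = (L - mu)/(L + mu) = 76/128 = 0.5938


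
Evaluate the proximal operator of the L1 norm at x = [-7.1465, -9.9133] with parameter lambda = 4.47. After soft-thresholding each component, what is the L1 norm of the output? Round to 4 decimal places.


Soft-thresholding with lambda = 4.47:
prox(-7.1465) = sign(-7.1465)*max(|-7.1465| - 4.47, 0) = -2.6765
prox(-9.9133) = sign(-9.9133)*max(|-9.9133| - 4.47, 0) = -5.4433
prox(x) = [-2.6765, -5.4433]
||prox(x)||_1 = 2.6765 + 5.4433 = 8.1198


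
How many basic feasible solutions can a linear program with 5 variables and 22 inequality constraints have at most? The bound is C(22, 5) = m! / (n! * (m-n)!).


Each vertex corresponds to some choice of n active constraints out of m, so the number of vertices is at most C(m, n) = m! / (n!(m-n)!).
m = 22, n = 5
Numerator: 22 * 21 * 20 * 19 * 18
Denominator: 5! = 120
C(22, 5) = 26334


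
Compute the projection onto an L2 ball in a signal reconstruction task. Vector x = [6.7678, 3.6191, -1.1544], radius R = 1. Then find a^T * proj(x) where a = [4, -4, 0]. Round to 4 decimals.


Step 1: Compute ||x|| (intermediates to 6 decimals).
||x|| = sqrt(6.7678^2 + 3.6191^2 + (-1.1544)^2) = 7.761034
Step 2: Project.
Since ||x|| > R, scale = R/||x|| = 1/7.761034 = 0.128849, proj(x) = scale * x
proj(x) = [0.872024, 0.466317, -0.148743]
Step 3: Dot product.
a^T * proj(x) = 4*0.872024 - 4*0.466317 + 0*(-0.148743) = 1.6228


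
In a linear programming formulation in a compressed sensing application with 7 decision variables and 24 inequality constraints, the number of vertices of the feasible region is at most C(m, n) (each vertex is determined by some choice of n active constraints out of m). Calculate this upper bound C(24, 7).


Each vertex corresponds to some choice of n active constraints out of m, so the number of vertices is at most C(m, n) = m! / (n!(m-n)!).
m = 24, n = 7
Numerator: 24 * 23 * 22 * 21 * 20 * 19 * 18
Denominator: 7! = 5040
C(24, 7) = 346104


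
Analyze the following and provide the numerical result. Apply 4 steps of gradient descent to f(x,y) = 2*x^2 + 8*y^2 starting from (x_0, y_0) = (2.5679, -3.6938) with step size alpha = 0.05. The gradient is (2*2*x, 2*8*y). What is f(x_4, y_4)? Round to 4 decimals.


Gradient descent on f(x,y) = 2*x^2 + 8*y^2.
Starting point: (2.5679, -3.6938), alpha = 0.05
Step 1: grad_x = 2*2*2.5679 = 10.2716, grad_y = 2*8*-3.6938 = -59.1008
  x_1 = 2.5679 - 0.05*10.2716 = 2.0543
  y_1 = -3.6938 - 0.05*-59.1008 = -0.7388
Step 2: grad_x = 2*2*2.0543 = 8.2173, grad_y = 2*8*-0.7388 = -11.8202
  x_2 = 2.0543 - 0.05*8.2173 = 1.6435
  y_2 = -0.7388 - 0.05*-11.8202 = -0.1478
Step 3: grad_x = 2*2*1.6435 = 6.5738, grad_y = 2*8*-0.1478 = -2.364
  x_3 = 1.6435 - 0.05*6.5738 = 1.3148
  y_3 = -0.1478 - 0.05*-2.364 = -0.0296
Step 4: grad_x = 2*2*1.3148 = 5.2591, grad_y = 2*8*-0.0296 = -0.4728
  x_4 = 1.3148 - 0.05*5.2591 = 1.0518
  y_4 = -0.0296 - 0.05*-0.4728 = -0.0059
f(1.0518, -0.0059) = 2*1.0518^2 + 8*(-0.0059)^2 = 2.2129


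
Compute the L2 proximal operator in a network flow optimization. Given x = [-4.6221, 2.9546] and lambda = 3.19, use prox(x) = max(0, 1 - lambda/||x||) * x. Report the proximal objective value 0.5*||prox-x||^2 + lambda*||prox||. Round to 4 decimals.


Step 1: Compute ||x||.
||x|| = 5.4858
Step 2: Compute scaling factor.
scale = max(0, 1 - 3.19/5.4858) = 0.4185
Step 3: prox(x) = [-1.9343, 1.2365]
||prox(x)|| = 2.2958
Step 4: Proximal objective.
0.5*||prox-x||^2 = 5.0881
lambda*||prox|| = 7.3236
Total = 12.4115


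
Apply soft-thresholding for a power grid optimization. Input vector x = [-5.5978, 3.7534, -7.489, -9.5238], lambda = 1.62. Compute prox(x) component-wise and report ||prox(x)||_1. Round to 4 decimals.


Soft-thresholding with lambda = 1.62:
prox(-5.5978) = sign(-5.5978)*max(|-5.5978| - 1.62, 0) = -3.9778
prox(3.7534) = sign(3.7534)*max(|3.7534| - 1.62, 0) = 2.1334
prox(-7.489) = sign(-7.489)*max(|-7.489| - 1.62, 0) = -5.869
prox(-9.5238) = sign(-9.5238)*max(|-9.5238| - 1.62, 0) = -7.9038
prox(x) = [-3.9778, 2.1334, -5.869, -7.9038]
||prox(x)||_1 = 3.9778 + 2.1334 + 5.869 + 7.9038 = 19.884


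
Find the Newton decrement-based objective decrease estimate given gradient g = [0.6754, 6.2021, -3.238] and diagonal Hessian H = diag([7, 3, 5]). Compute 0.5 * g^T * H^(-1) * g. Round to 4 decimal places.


Step 1: H is diagonal, so H^(-1) * g = [0.0965, 2.0674, -0.6476].
Step 2: g^T H^(-1) g = sum_i g_i^2 / H_ii
  = (0.6754)^2/7 + (6.2021)^2/3 + (-3.238)^2/5
  = 0.0652 + 12.822 + 2.0969 = 14.9841
Step 3: Objective decrease = 0.5 * g^T H^(-1) g = 7.4921


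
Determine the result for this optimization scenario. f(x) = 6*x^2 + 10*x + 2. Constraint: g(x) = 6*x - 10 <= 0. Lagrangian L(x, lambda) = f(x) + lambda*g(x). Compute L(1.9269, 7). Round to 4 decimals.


Step 1: Evaluate f(x).
f(1.9269) = 6*1.9269^2 + 10*1.9269 + 2 = 43.5467
Step 2: Evaluate g(x).
g(1.9269) = 6*1.9269 - 10 = 1.5614
Step 3: Compute Lagrangian.
L = 43.5467 + 7*1.5614 = 54.4765


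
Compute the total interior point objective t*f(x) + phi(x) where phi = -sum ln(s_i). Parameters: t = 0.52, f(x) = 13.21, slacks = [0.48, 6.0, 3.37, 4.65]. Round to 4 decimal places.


Step 1: Compute log-barrier.
ln values: [-0.734, 1.7918, 1.2149, 1.5369]
phi = -(-0.734 + 1.7918 + 1.2149 + 1.5369) = -3.8096
Step 2: Compute augmented objective.
t*f(x) = 0.52*13.21 = 6.8692
Total = 6.8692 - 3.8096 = 3.0596


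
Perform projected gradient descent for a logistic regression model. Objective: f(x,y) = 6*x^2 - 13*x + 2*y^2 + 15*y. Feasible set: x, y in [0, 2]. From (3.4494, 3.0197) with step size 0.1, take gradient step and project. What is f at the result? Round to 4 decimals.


Step 1: Compute gradient at (3.4494, 3.0197).
grad_x = 2*6*3.4494 - 13 = 28.3928
grad_y = 2*2*3.0197 + 15 = 27.0788
Step 2: Gradient step.
x_raw = 3.4494 - 0.1*28.3928 = 0.6101
y_raw = 3.0197 - 0.1*27.0788 = 0.3118
Step 3: Project onto [0, 2].
x_proj = clip(0.6101) = 0.6101
y_proj = clip(0.3118) = 0.3118
Step 4: Evaluate f.
f(0.6101, 0.3118) = -0.8263


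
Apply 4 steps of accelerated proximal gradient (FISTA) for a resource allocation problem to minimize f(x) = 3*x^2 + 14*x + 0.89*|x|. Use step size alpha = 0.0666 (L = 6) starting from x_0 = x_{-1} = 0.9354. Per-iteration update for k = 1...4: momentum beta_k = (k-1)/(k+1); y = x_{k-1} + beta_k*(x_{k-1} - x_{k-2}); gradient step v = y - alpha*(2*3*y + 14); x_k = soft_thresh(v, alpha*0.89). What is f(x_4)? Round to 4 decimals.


FISTA on f(x) = 3*x^2 + 14*x + 0.89*|x|
L = 6, alpha = 0.0666
Iteration 1: beta = 0.0, y = 0.9354 + 0.0*(0.9354 - 0.9354) = 0.9354
  grad(y) = 19.6124, v = y - alpha*grad = -0.3708
  prox(v) = soft_thresh(-0.3708, 0.0593) = -0.3115
Iteration 2: beta = 0.3333, y = -0.3115 + 0.3333*(-0.3115 - 0.9354) = -0.7271
  grad(y) = 9.6371, v = y - alpha*grad = -1.369
  prox(v) = soft_thresh(-1.369, 0.0593) = -1.3097
Iteration 3: beta = 0.5, y = -1.3097 + 0.5*(-1.3097 + 0.3115) = -1.8088
  grad(y) = 3.1472, v = y - alpha*grad = -2.0184
  prox(v) = soft_thresh(-2.0184, 0.0593) = -1.9591
Iteration 4: beta = 0.6, y = -1.9591 + 0.6*(-1.9591 + 1.3097) = -2.3488
  grad(y) = -0.0927, v = y - alpha*grad = -2.3426
  prox(v) = soft_thresh(-2.3426, 0.0593) = -2.2833
f(x_4) = 3*(-2.2833)^2 + 14*(-2.2833) + 0.89*|-2.2833| = -14.2937


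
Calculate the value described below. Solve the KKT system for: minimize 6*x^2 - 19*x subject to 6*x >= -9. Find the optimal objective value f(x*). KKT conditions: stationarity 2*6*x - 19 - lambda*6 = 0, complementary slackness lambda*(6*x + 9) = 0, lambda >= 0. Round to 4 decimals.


Step 1: Try lambda = 0 (constraint inactive).
Stationarity: 2*6*x - 19 = 0
x* = 19/(2*6) = 19/12 = 1.5833 (rounded; the exact value 19/12 is used below)
Check constraint: 6*1.5833 = 9.4998 >= -9 -- satisfied.
Step 2: Compute optimal value.
f(x*) = 6*(19/12)^2 - 19*(19/12) = -15.0417


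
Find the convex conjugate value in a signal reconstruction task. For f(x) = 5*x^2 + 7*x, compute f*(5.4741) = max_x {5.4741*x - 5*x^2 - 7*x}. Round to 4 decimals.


f*(y) = sup_x {y*x - a*x^2 - b*x} = sup_x {(y-b)*x - a*x^2}
FOC: (y - b) - 2a*x = 0 => x* = (y - b)/(2a)
x* = (5.4741 - 7)/(2*5) = -0.1526
f*(5.4741) = (y-b)^2/(4a) = (5.4741 - 7)^2/(4*5)
= 2.3284/20 = 0.1164


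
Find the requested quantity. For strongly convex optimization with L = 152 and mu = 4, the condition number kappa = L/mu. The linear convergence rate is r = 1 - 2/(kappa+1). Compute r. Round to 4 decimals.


Step 1: Compute the condition number.
kappa = L/mu = 152/4 = 38.0
Step 2: Compute the convergence rate.
r = 1 - 2/(kappa + 1) = 1 - 2*mu/(L + mu) = (L - mu)/(L + mu) = 148/156 = 0.9487


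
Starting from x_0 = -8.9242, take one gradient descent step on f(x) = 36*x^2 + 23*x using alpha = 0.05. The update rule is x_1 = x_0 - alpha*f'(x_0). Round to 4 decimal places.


We compute the gradient at x_0 and apply the update.
f'(x) = 72*x + 23
f'(-8.9242) = 72*-8.9242 + 23 = -619.5424
x_1 = -8.9242 - 0.05*-619.5424 = 22.0529


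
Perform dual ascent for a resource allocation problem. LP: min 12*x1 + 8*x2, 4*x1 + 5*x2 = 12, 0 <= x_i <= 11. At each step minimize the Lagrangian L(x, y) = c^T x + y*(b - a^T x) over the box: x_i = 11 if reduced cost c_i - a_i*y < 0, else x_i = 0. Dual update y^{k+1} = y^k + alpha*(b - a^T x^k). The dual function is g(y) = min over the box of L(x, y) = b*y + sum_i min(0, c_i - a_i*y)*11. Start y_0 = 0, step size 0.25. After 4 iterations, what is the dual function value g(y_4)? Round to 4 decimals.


Dual ascent for LP: min 12*x1 + 8*x2, 4*x1 + 5*x2 = 12, 0 <= x_i <= 11
Step 1: y^k = 0.0, reduced costs: (12.0, 8.0)
  x^k = (0.0, 0.0), subgradient = b - a^T x = 12.0
  y^{k+1} = 0.0 + 0.25*12.0 = 3.0
Step 2: y^k = 3.0, reduced costs: (0.0, -7.0)
  x^k = (0.0, 11.0), subgradient = b - a^T x = -43.0
  y^{k+1} = 3.0 + 0.25*-43.0 = -7.75
Step 3: y^k = -7.75, reduced costs: (43.0, 46.75)
  x^k = (0.0, 0.0), subgradient = b - a^T x = 12.0
  y^{k+1} = -7.75 + 0.25*12.0 = -4.75
Step 4: y^k = -4.75, reduced costs: (31.0, 31.75)
  x^k = (0.0, 0.0), subgradient = b - a^T x = 12.0
  y^{k+1} = -4.75 + 0.25*12.0 = -1.75
Dual objective at y_4 = -1.75: reduced costs (19.0, 16.75), box minimizer x = (0.0, 0.0)
g(y_4) = b*y + (c1 - a1*y)*x1 + (c2 - a2*y)*x2 = 12*(-1.75) + 19.0*0.0 + 16.75*0.0 = -21.0 + 0.0 + 0.0 = -21.0


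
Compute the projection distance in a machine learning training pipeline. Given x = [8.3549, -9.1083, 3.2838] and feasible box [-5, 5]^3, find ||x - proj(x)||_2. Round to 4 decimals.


Project each component onto [-5, 5].
clip(8.3549) = 5.0, clip(-9.1083) = -5.0, clip(3.2838) = 3.2838
Projection = [5.0, -5.0, 3.2838]
Squared diffs: [11.2554, 16.8781, 0.0]
Distance = sqrt(28.1335) = 5.3041


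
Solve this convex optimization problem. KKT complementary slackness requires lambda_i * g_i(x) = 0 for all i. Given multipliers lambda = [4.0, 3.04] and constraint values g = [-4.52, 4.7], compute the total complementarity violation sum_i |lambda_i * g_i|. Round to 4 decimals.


KKT complementary slackness check:
lambda_1 * g_1 = 4.0 * -4.52 = -18.08
lambda_2 * g_2 = 3.04 * 4.7 = 14.288
Total violation = 18.08 + 14.288 = 32.368


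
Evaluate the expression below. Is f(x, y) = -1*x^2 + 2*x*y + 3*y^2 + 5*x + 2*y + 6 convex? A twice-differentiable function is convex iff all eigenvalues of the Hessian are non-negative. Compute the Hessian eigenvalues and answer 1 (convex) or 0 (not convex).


The Hessian of f(x,y) = -1*x^2 + 2*x*y + 3*y^2 + 5*x + 2*y + 6 is:
H = [[-2, 2], [2, 6]]
Trace = -2 + 6 = 4
Determinant = -2*6 - (2)^2 = -16
Discriminant = (4)^2 - 4*-16 = 80.0
Eigenvalues: lambda_1 = -2.4721, lambda_2 = 6.4721
The function is not convex.

0


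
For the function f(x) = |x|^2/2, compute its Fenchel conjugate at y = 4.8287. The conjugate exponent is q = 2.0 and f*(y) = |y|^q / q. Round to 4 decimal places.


The conjugate exponent q satisfies 1/p + 1/q = 1.
p = 2, so q = 2/(2 - 1) = 2.0
|y|^q = 4.8287^2.0 = 23.3163
f*(4.8287) = 23.3163 / 2.0 = 11.6582


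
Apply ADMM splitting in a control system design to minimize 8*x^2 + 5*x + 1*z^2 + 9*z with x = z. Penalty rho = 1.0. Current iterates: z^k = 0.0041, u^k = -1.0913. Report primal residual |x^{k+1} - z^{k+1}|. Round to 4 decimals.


ADMM iteration with rho = 1.0, z^k = 0.0041, u^k = -1.0913
Step 1: x-update.
Minimize 8*x^2 + 5*x + (1.0/2)*(x - 0.0041 - 1.0913)^2
FOC: (2*8 + 1.0)*x = -5 + 1.0*(0.0041 + 1.0913)
x^{k+1} = -0.2297
Step 2: z-update.
Minimize 1*z^2 + 9*z + (1.0/2)*(-0.2297 - z - 1.0913)^2
FOC: (2*1 + 1.0)*z = -9 + 1.0*(-0.2297 - 1.0913)
z^{k+1} = -3.4403
Step 3: u-update.
u^{k+1} = -1.0913 - 0.2297 + 3.4403 = 2.1193
Step 4: Primal residual = |-0.2297 + 3.4403| = 3.2106


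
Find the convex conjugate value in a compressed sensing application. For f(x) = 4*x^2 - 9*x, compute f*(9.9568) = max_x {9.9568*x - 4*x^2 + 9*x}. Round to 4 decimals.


f*(y) = sup_x {y*x - a*x^2 - b*x} = sup_x {(y-b)*x - a*x^2}
FOC: (y - b) - 2a*x = 0 => x* = (y - b)/(2a)
x* = (9.9568 + 9)/(2*4) = 2.3696
f*(9.9568) = (y-b)^2/(4a) = (9.9568 + 9)^2/(4*4)
= 359.3603/16 = 22.46


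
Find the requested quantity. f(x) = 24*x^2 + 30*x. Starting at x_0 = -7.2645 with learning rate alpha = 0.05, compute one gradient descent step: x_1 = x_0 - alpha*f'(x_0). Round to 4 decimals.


We compute the gradient at x_0 and apply the update.
f'(x) = 48*x + 30
f'(-7.2645) = 48*-7.2645 + 30 = -318.696
x_1 = -7.2645 - 0.05*-318.696 = 8.6703


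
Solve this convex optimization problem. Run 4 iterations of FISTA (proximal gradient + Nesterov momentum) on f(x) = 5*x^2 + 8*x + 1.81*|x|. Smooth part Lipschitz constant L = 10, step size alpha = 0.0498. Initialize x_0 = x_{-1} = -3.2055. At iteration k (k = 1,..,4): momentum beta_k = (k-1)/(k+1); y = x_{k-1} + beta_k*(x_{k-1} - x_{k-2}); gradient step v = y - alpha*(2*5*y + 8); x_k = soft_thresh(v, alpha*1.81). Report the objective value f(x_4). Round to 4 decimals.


FISTA on f(x) = 5*x^2 + 8*x + 1.81*|x|
L = 10, alpha = 0.0498
Iteration 1: beta = 0.0, y = -3.2055 + 0.0*(-3.2055 + 3.2055) = -3.2055
  grad(y) = -24.055, v = y - alpha*grad = -2.0076
  prox(v) = soft_thresh(-2.0076, 0.0901) = -1.9174
Iteration 2: beta = 0.3333, y = -1.9174 + 0.3333*(-1.9174 + 3.2055) = -1.4881
  grad(y) = -6.8806, v = y - alpha*grad = -1.1454
  prox(v) = soft_thresh(-1.1454, 0.0901) = -1.0553
Iteration 3: beta = 0.5, y = -1.0553 + 0.5*(-1.0553 + 1.9174) = -0.6242
  grad(y) = 1.7581, v = y - alpha*grad = -0.7117
  prox(v) = soft_thresh(-0.7117, 0.0901) = -0.6216
Iteration 4: beta = 0.6, y = -0.6216 + 0.6*(-0.6216 + 1.0553) = -0.3614
  grad(y) = 4.3859, v = y - alpha*grad = -0.5798
  prox(v) = soft_thresh(-0.5798, 0.0901) = -0.4897
f(x_4) = 5*(-0.4897)^2 + 8*(-0.4897) + 1.81*|-0.4897| = -1.8322


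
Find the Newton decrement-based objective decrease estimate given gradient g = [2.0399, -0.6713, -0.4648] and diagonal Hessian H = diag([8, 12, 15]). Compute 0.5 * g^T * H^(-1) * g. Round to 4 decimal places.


Step 1: H is diagonal, so H^(-1) * g = [0.255, -0.0559, -0.031].
Step 2: g^T H^(-1) g = sum_i g_i^2 / H_ii
  = (2.0399)^2/8 + (-0.6713)^2/12 + (-0.4648)^2/15
  = 0.5201 + 0.0376 + 0.0144 = 0.5721
Step 3: Objective decrease = 0.5 * g^T H^(-1) g = 0.2861


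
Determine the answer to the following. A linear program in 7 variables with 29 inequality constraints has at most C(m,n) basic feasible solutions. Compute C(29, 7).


Each vertex corresponds to some choice of n active constraints out of m, so the number of vertices is at most C(m, n) = m! / (n!(m-n)!).
m = 29, n = 7
Numerator: 29 * 28 * 27 * 26 * 25 * 24 * 23
Denominator: 7! = 5040
C(29, 7) = 1560780


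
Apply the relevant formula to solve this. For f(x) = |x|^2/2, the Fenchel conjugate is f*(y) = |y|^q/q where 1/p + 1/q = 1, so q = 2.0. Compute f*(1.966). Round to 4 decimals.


The conjugate exponent q satisfies 1/p + 1/q = 1.
p = 2, so q = 2/(2 - 1) = 2.0
|y|^q = 1.966^2.0 = 3.8652
f*(1.966) = 3.8652 / 2.0 = 1.9326


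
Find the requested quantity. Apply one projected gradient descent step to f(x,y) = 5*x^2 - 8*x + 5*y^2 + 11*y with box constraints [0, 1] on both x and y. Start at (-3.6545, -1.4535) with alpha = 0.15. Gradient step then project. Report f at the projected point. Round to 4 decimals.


Step 1: Compute gradient at (-3.6545, -1.4535).
grad_x = 2*5*-3.6545 - 8 = -44.545
grad_y = 2*5*-1.4535 + 11 = -3.535
Step 2: Gradient step.
x_raw = -3.6545 - 0.15*-44.545 = 3.0273
y_raw = -1.4535 - 0.15*-3.535 = -0.9233
Step 3: Project onto [0, 1].
x_proj = clip(3.0273) = 1.0
y_proj = clip(-0.9233) = 0.0
Step 4: Evaluate f.
f(1.0, 0.0) = -3.0


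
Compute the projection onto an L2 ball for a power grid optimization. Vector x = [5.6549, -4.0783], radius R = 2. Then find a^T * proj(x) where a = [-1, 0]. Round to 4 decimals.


Step 1: Compute ||x|| (intermediates to 6 decimals).
||x|| = sqrt(5.6549^2 + (-4.0783)^2) = 6.972118
Step 2: Project.
Since ||x|| > R, scale = R/||x|| = 2/6.972118 = 0.286857, proj(x) = scale * x
proj(x) = [1.622148, -1.169889]
Step 3: Dot product.
a^T * proj(x) = -1*1.622148 + 0*(-1.169889) = -1.6221


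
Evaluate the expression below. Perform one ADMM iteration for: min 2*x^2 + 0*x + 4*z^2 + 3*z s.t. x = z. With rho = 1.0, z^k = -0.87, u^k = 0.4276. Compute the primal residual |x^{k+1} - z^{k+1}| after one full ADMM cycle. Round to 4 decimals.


ADMM iteration with rho = 1.0, z^k = -0.87, u^k = 0.4276
Step 1: x-update.
Minimize 2*x^2 + 0*x + (1.0/2)*(x + 0.87 + 0.4276)^2
FOC: (2*2 + 1.0)*x = 0 + 1.0*(-0.87 - 0.4276)
x^{k+1} = -0.2595
Step 2: z-update.
Minimize 4*z^2 + 3*z + (1.0/2)*(-0.2595 - z + 0.4276)^2
FOC: (2*4 + 1.0)*z = -3 + 1.0*(-0.2595 + 0.4276)
z^{k+1} = -0.3147
Step 3: u-update.
u^{k+1} = 0.4276 - 0.2595 + 0.3147 = 0.4827
Step 4: Primal residual = |-0.2595 + 0.3147| = 0.0551


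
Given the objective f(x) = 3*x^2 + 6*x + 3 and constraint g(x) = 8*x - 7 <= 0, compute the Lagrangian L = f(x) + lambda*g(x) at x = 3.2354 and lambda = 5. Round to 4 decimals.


Step 1: Evaluate f(x).
f(3.2354) = 3*3.2354^2 + 6*3.2354 + 3 = 53.8158
Step 2: Evaluate g(x).
g(3.2354) = 8*3.2354 - 7 = 18.8832
Step 3: Compute Lagrangian.
L = 53.8158 + 5*18.8832 = 148.2318


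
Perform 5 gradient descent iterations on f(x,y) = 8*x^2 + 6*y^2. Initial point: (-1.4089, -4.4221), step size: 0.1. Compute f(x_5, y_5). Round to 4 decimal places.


Gradient descent on f(x,y) = 8*x^2 + 6*y^2.
Starting point: (-1.4089, -4.4221), alpha = 0.1
Step 1: grad_x = 2*8*-1.4089 = -22.5424, grad_y = 2*6*-4.4221 = -53.0652
  x_1 = -1.4089 - 0.1*-22.5424 = 0.8453
  y_1 = -4.4221 - 0.1*-53.0652 = 0.8844
Step 2: grad_x = 2*8*0.8453 = 13.5254, grad_y = 2*6*0.8844 = 10.613
  x_2 = 0.8453 - 0.1*13.5254 = -0.5072
  y_2 = 0.8844 - 0.1*10.613 = -0.1769
Step 3: grad_x = 2*8*-0.5072 = -8.1153, grad_y = 2*6*-0.1769 = -2.1226
  x_3 = -0.5072 - 0.1*-8.1153 = 0.3043
  y_3 = -0.1769 - 0.1*-2.1226 = 0.0354
Step 4: grad_x = 2*8*0.3043 = 4.8692, grad_y = 2*6*0.0354 = 0.4245
  x_4 = 0.3043 - 0.1*4.8692 = -0.1826
  y_4 = 0.0354 - 0.1*0.4245 = -0.0071
Step 5: grad_x = 2*8*-0.1826 = -2.9215, grad_y = 2*6*-0.0071 = -0.0849
  x_5 = -0.1826 - 0.1*-2.9215 = 0.1096
  y_5 = -0.0071 - 0.1*-0.0849 = 0.0014
f(0.1096, 0.0014) = 8*0.1096^2 + 6*0.0014^2 = 0.096


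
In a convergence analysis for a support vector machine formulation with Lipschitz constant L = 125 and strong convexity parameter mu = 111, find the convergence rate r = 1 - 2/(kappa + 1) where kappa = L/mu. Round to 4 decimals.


Step 1: Compute the condition number.
kappa = L/mu = 125/111 = 1.1261
Step 2: Compute the convergence rate.
r = 1 - 2/(kappa + 1) = 1 - 2*mu/(L + mu) = (L - mu)/(L + mu) = 14/236 = 0.0593


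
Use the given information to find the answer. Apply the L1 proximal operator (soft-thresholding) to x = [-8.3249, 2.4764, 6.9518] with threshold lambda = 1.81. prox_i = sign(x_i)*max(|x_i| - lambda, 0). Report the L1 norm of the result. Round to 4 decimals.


Soft-thresholding with lambda = 1.81:
prox(-8.3249) = sign(-8.3249)*max(|-8.3249| - 1.81, 0) = -6.5149
prox(2.4764) = sign(2.4764)*max(|2.4764| - 1.81, 0) = 0.6664
prox(6.9518) = sign(6.9518)*max(|6.9518| - 1.81, 0) = 5.1418
prox(x) = [-6.5149, 0.6664, 5.1418]
||prox(x)||_1 = 6.5149 + 0.6664 + 5.1418 = 12.3231


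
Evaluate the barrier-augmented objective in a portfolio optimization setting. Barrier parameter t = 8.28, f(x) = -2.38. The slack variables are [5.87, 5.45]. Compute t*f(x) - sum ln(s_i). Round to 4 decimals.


Step 1: Compute log-barrier.
ln values: [1.7699, 1.6956]
phi = -(1.7699 + 1.6956) = -3.4655
Step 2: Compute augmented objective.
t*f(x) = 8.28*-2.38 = -19.7064
Total = -19.7064 - 3.4655 = -23.1719


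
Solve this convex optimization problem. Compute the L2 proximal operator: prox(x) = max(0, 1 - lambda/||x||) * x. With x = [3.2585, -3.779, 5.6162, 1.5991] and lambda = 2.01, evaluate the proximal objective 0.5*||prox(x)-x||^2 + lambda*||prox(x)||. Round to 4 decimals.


Step 1: Compute ||x||.
||x|| = 7.681
Step 2: Compute scaling factor.
scale = max(0, 1 - 2.01/7.681) = 0.7383
Step 3: prox(x) = [2.4058, -2.7901, 4.1465, 1.1806]
||prox(x)|| = 5.671
Step 4: Proximal objective.
0.5*||prox-x||^2 = 2.0201
lambda*||prox|| = 11.3987
Total = 13.4187


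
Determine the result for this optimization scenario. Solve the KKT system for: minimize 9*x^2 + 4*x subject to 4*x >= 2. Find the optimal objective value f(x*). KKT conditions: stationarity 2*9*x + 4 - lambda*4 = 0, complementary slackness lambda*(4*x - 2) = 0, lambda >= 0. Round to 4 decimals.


Step 1: Try lambda = 0 (constraint inactive).
x_unc = -4/(2*9) = -0.2222
Check: 4*-0.2222 = -0.8888 < 2 -- violated!
Step 2: Constraint must be active: 4*x = 2
x* = 2/4 = 0.5
lambda = (2*9*0.5 + 4)/4 = 3.25
Step 3: Compute optimal value.
f(x*) = 9*0.5^2 + 4*0.5 = 4.25


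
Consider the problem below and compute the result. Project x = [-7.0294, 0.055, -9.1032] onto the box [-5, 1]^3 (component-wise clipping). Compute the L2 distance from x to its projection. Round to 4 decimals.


Project each component onto [-5, 1].
clip(-7.0294) = -5.0, clip(0.055) = 0.055, clip(-9.1032) = -5.0
Projection = [-5.0, 0.055, -5.0]
Squared diffs: [4.1185, 0.0, 16.8363]
Distance = sqrt(20.9548) = 4.5776


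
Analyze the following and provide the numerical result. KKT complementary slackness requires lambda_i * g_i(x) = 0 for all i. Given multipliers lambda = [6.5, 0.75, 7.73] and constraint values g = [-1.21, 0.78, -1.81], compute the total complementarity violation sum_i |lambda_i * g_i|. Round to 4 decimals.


KKT complementary slackness check:
lambda_1 * g_1 = 6.5 * -1.21 = -7.865
lambda_2 * g_2 = 0.75 * 0.78 = 0.585
lambda_3 * g_3 = 7.73 * -1.81 = -13.9913
Total violation = 7.865 + 0.585 + 13.9913 = 22.4413


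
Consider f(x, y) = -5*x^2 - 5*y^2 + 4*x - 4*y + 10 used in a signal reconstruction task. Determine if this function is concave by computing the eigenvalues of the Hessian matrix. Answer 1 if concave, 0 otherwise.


The Hessian of f(x,y) = -5*x^2 - 5*y^2 + 4*x - 4*y + 10 is:
H = [[-10, 0], [0, -10]]
Trace = -10 - 10 = -20
Determinant = -10*-10 - (0)^2 = 100
Discriminant = (-20)^2 - 4*100 = 0.0
Eigenvalues: lambda_1 = -10.0, lambda_2 = -10.0
The function is concave.

1


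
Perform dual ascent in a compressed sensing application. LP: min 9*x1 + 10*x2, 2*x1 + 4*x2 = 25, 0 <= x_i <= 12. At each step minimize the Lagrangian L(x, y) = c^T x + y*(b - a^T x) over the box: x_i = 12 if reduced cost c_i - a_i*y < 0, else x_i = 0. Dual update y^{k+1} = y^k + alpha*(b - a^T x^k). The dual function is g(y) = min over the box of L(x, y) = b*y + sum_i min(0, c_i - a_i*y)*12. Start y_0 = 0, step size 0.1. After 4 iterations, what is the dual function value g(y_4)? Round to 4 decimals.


Dual ascent for LP: min 9*x1 + 10*x2, 2*x1 + 4*x2 = 25, 0 <= x_i <= 12
Step 1: y^k = 0.0, reduced costs: (9.0, 10.0)
  x^k = (0.0, 0.0), subgradient = b - a^T x = 25.0
  y^{k+1} = 0.0 + 0.1*25.0 = 2.5
Step 2: y^k = 2.5, reduced costs: (4.0, 0.0)
  x^k = (0.0, 0.0), subgradient = b - a^T x = 25.0
  y^{k+1} = 2.5 + 0.1*25.0 = 5.0
Step 3: y^k = 5.0, reduced costs: (-1.0, -10.0)
  x^k = (12.0, 12.0), subgradient = b - a^T x = -47.0
  y^{k+1} = 5.0 + 0.1*-47.0 = 0.3
Step 4: y^k = 0.3, reduced costs: (8.4, 8.8)
  x^k = (0.0, 0.0), subgradient = b - a^T x = 25.0
  y^{k+1} = 0.3 + 0.1*25.0 = 2.8
Dual objective at y_4 = 2.8: reduced costs (3.4, -1.2), box minimizer x = (0.0, 12.0)
g(y_4) = b*y + (c1 - a1*y)*x1 + (c2 - a2*y)*x2 = 25*2.8 + 3.4*0.0 + (-1.2)*12.0 = 70.0 + 0.0 - 14.4 = 55.6


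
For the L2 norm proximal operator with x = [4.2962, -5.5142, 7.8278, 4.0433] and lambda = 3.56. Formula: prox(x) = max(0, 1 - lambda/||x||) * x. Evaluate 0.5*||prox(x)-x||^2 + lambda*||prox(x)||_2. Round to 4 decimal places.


Step 1: Compute ||x||.
||x|| = 11.2466
Step 2: Compute scaling factor.
scale = max(0, 1 - 3.56/11.2466) = 0.6835
Step 3: prox(x) = [2.9363, -3.7687, 5.35, 2.7634]
||prox(x)|| = 7.6866
Step 4: Proximal objective.
0.5*||prox-x||^2 = 6.3368
lambda*||prox|| = 27.3643
Total = 33.7012


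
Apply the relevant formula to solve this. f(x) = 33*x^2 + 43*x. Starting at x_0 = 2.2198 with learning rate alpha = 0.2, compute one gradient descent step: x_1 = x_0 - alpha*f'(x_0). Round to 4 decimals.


We compute the gradient at x_0 and apply the update.
f'(x) = 66*x + 43
f'(2.2198) = 66*2.2198 + 43 = 189.5068
x_1 = 2.2198 - 0.2*189.5068 = -35.6816


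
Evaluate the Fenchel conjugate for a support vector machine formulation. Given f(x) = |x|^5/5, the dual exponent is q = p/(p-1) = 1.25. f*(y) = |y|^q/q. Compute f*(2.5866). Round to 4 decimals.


The conjugate exponent q satisfies 1/p + 1/q = 1.
p = 5, so q = 5/(5 - 1) = 1.25
|y|^q = 2.5866^1.25 = 3.2803
f*(2.5866) = 3.2803 / 1.25 = 2.6242


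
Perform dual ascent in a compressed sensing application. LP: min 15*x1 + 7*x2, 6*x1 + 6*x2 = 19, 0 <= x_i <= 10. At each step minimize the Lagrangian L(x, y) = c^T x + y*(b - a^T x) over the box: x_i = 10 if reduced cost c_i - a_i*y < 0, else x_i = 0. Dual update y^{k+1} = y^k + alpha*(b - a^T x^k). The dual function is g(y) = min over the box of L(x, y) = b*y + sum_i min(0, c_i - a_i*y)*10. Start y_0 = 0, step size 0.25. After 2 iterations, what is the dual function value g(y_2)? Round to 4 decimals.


Dual ascent for LP: min 15*x1 + 7*x2, 6*x1 + 6*x2 = 19, 0 <= x_i <= 10
Step 1: y^k = 0.0, reduced costs: (15.0, 7.0)
  x^k = (0.0, 0.0), subgradient = b - a^T x = 19.0
  y^{k+1} = 0.0 + 0.25*19.0 = 4.75
Step 2: y^k = 4.75, reduced costs: (-13.5, -21.5)
  x^k = (10.0, 10.0), subgradient = b - a^T x = -101.0
  y^{k+1} = 4.75 + 0.25*-101.0 = -20.5
Dual objective at y_2 = -20.5: reduced costs (138.0, 130.0), box minimizer x = (0.0, 0.0)
g(y_2) = b*y + (c1 - a1*y)*x1 + (c2 - a2*y)*x2 = 19*(-20.5) + 138.0*0.0 + 130.0*0.0 = -389.5 + 0.0 + 0.0 = -389.5


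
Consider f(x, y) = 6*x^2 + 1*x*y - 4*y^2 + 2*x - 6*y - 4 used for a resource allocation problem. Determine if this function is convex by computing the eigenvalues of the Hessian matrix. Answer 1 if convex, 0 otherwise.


The Hessian of f(x,y) = 6*x^2 + 1*x*y - 4*y^2 + 2*x - 6*y - 4 is:
H = [[12, 1], [1, -8]]
Trace = 12 - 8 = 4
Determinant = 12*-8 - (1)^2 = -97
Discriminant = (4)^2 - 4*-97 = 404.0
Eigenvalues: lambda_1 = -8.0499, lambda_2 = 12.0499
The function is not convex.

0


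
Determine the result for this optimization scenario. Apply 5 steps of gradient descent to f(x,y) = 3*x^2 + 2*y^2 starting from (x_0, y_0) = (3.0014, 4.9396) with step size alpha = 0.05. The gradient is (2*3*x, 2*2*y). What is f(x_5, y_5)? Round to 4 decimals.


Gradient descent on f(x,y) = 3*x^2 + 2*y^2.
Starting point: (3.0014, 4.9396), alpha = 0.05
Step 1: grad_x = 2*3*3.0014 = 18.0084, grad_y = 2*2*4.9396 = 19.7584
  x_1 = 3.0014 - 0.05*18.0084 = 2.101
  y_1 = 4.9396 - 0.05*19.7584 = 3.9517
Step 2: grad_x = 2*3*2.101 = 12.6059, grad_y = 2*2*3.9517 = 15.8067
  x_2 = 2.101 - 0.05*12.6059 = 1.4707
  y_2 = 3.9517 - 0.05*15.8067 = 3.1613
Step 3: grad_x = 2*3*1.4707 = 8.8241, grad_y = 2*2*3.1613 = 12.6454
  x_3 = 1.4707 - 0.05*8.8241 = 1.0295
  y_3 = 3.1613 - 0.05*12.6454 = 2.5291
Step 4: grad_x = 2*3*1.0295 = 6.1769, grad_y = 2*2*2.5291 = 10.1163
  x_4 = 1.0295 - 0.05*6.1769 = 0.7206
  y_4 = 2.5291 - 0.05*10.1163 = 2.0233
Step 5: grad_x = 2*3*0.7206 = 4.3238, grad_y = 2*2*2.0233 = 8.093
  x_5 = 0.7206 - 0.05*4.3238 = 0.5044
  y_5 = 2.0233 - 0.05*8.093 = 1.6186
f(0.5044, 1.6186) = 3*0.5044^2 + 2*1.6186^2 = 6.0032
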